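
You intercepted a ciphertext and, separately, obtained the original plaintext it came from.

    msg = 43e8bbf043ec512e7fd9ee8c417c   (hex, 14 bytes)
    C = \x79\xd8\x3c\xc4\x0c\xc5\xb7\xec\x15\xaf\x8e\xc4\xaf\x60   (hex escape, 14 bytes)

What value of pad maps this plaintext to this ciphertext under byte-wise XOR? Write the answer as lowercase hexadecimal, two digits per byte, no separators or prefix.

Since C = msg ⊕ pad, XORing both sides with msg gives pad = msg ⊕ C.
43 xor 79 = 3a
e8 xor d8 = 30
bb xor 3c = 87
f0 xor c4 = 34
43 xor 0c = 4f
ec xor c5 = 29
51 xor b7 = e6
2e xor ec = c2
7f xor 15 = 6a
d9 xor af = 76
ee xor 8e = 60
8c xor c4 = 48
41 xor af = ee
7c xor 60 = 1c

3a3087344f29e6c26a766048ee1c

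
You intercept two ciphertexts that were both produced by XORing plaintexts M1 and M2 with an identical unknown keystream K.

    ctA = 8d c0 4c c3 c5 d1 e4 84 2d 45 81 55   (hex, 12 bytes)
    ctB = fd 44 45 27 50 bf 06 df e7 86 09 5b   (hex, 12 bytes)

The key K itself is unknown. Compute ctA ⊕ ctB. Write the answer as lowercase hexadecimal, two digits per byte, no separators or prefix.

ctA ⊕ ctB = (M1 ⊕ K) ⊕ (M2 ⊕ K) = M1 ⊕ M2 — the shared key cancels under XOR.
10001101 XOR 11111101 = 01110000
11000000 XOR 01000100 = 10000100
01001100 XOR 01000101 = 00001001
11000011 XOR 00100111 = 11100100
11000101 XOR 01010000 = 10010101
11010001 XOR 10111111 = 01101110
11100100 XOR 00000110 = 11100010
10000100 XOR 11011111 = 01011011
00101101 XOR 11100111 = 11001010
01000101 XOR 10000110 = 11000011
10000001 XOR 00001001 = 10001000
01010101 XOR 01011011 = 00001110

708409e4956ee25bcac3880e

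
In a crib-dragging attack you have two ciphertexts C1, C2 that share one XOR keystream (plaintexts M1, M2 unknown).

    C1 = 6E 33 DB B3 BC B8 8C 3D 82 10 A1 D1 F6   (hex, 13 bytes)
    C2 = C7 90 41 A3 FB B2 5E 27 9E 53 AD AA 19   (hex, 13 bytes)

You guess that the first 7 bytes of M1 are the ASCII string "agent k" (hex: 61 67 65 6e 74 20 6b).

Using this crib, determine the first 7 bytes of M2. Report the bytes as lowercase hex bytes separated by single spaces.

First, C1 ⊕ C2 = (M1 ⊕ K) ⊕ (M2 ⊕ K) = M1 ⊕ M2, so the key drops out. Then M2 = (M1 ⊕ M2) ⊕ M1 over the first 7 bytes.
byte 0: (6e ^ c7) ^ 61 = a9 ^ 61 = c8
byte 1: (33 ^ 90) ^ 67 = a3 ^ 67 = c4
byte 2: (db ^ 41) ^ 65 = 9a ^ 65 = ff
byte 3: (b3 ^ a3) ^ 6e = 10 ^ 6e = 7e
byte 4: (bc ^ fb) ^ 74 = 47 ^ 74 = 33
byte 5: (b8 ^ b2) ^ 20 = 0a ^ 20 = 2a
byte 6: (8c ^ 5e) ^ 6b = d2 ^ 6b = b9

c8 c4 ff 7e 33 2a b9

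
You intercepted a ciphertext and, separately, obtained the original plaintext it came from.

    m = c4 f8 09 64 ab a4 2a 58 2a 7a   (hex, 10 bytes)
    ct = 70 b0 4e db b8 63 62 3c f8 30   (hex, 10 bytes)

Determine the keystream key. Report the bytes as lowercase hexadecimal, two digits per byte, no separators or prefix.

b44847bf13c74864d24a

Since ct = m ⊕ key, XORing both sides with m gives key = m ⊕ ct.
c4 ^ 70 = b4
f8 ^ b0 = 48
09 ^ 4e = 47
64 ^ db = bf
ab ^ b8 = 13
a4 ^ 63 = c7
2a ^ 62 = 48
58 ^ 3c = 64
2a ^ f8 = d2
7a ^ 30 = 4a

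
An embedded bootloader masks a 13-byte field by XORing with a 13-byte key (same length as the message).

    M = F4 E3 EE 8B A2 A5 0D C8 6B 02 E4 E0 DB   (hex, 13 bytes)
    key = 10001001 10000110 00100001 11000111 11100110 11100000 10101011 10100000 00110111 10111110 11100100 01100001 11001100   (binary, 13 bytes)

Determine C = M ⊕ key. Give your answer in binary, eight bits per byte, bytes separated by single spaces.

01111101 01100101 11001111 01001100 01000100 01000101 10100110 01101000 01011100 10111100 00000000 10000001 00010111

byte 0: f4 XOR 89 = 7d
byte 1: e3 XOR 86 = 65
byte 2: ee XOR 21 = cf
byte 3: 8b XOR c7 = 4c
byte 4: a2 XOR e6 = 44
byte 5: a5 XOR e0 = 45
byte 6: 0d XOR ab = a6
byte 7: c8 XOR a0 = 68
byte 8: 6b XOR 37 = 5c
byte 9: 02 XOR be = bc
byte 10: e4 XOR e4 = 00
byte 11: e0 XOR 61 = 81
byte 12: db XOR cc = 17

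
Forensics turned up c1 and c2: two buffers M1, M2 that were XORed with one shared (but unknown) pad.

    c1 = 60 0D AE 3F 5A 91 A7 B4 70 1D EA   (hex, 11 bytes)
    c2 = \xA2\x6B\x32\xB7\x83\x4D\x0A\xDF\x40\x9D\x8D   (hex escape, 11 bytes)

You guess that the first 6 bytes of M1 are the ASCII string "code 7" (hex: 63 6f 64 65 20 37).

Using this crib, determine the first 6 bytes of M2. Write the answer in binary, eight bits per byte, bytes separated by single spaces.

First, c1 ⊕ c2 = (M1 ⊕ K) ⊕ (M2 ⊕ K) = M1 ⊕ M2, so the key drops out. Then M2 = (M1 ⊕ M2) ⊕ M1 over the first 6 bytes.
byte 0: (60 XOR a2) XOR 63 = c2 XOR 63 = a1
byte 1: (0d XOR 6b) XOR 6f = 66 XOR 6f = 09
byte 2: (ae XOR 32) XOR 64 = 9c XOR 64 = f8
byte 3: (3f XOR b7) XOR 65 = 88 XOR 65 = ed
byte 4: (5a XOR 83) XOR 20 = d9 XOR 20 = f9
byte 5: (91 XOR 4d) XOR 37 = dc XOR 37 = eb

10100001 00001001 11111000 11101101 11111001 11101011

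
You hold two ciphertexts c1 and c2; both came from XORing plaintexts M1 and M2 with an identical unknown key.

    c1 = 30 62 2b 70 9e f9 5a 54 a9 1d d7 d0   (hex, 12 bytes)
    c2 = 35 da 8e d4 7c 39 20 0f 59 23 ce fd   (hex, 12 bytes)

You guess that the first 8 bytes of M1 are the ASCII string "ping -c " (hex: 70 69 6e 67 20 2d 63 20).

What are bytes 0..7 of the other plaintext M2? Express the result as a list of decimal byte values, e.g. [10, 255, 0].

[117, 209, 203, 195, 194, 237, 25, 123]

First, c1 ⊕ c2 = (M1 ⊕ K) ⊕ (M2 ⊕ K) = M1 ⊕ M2, so the key drops out. Then M2 = (M1 ⊕ M2) ⊕ M1 over the first 8 bytes.
byte 0: (30 XOR 35) XOR 70 = 05 XOR 70 = 75
byte 1: (62 XOR da) XOR 69 = b8 XOR 69 = d1
byte 2: (2b XOR 8e) XOR 6e = a5 XOR 6e = cb
byte 3: (70 XOR d4) XOR 67 = a4 XOR 67 = c3
byte 4: (9e XOR 7c) XOR 20 = e2 XOR 20 = c2
byte 5: (f9 XOR 39) XOR 2d = c0 XOR 2d = ed
byte 6: (5a XOR 20) XOR 63 = 7a XOR 63 = 19
byte 7: (54 XOR 0f) XOR 20 = 5b XOR 20 = 7b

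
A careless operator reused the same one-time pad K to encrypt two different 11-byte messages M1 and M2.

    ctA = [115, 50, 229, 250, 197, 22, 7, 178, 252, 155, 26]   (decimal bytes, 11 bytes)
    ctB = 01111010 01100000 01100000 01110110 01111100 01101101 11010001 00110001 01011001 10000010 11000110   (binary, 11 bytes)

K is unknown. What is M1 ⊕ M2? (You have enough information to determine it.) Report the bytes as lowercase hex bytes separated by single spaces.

09 52 85 8c b9 7b d6 83 a5 19 dc

ctA ⊕ ctB = (M1 ⊕ K) ⊕ (M2 ⊕ K) = M1 ⊕ M2 — the shared key cancels under XOR.
73 XOR 7a = 09
32 XOR 60 = 52
e5 XOR 60 = 85
fa XOR 76 = 8c
c5 XOR 7c = b9
16 XOR 6d = 7b
07 XOR d1 = d6
b2 XOR 31 = 83
fc XOR 59 = a5
9b XOR 82 = 19
1a XOR c6 = dc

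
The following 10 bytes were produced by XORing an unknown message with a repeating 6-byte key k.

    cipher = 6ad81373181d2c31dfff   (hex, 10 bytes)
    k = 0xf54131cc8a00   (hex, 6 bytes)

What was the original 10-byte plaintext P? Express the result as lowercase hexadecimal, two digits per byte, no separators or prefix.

9f9922bf921dd970ee33

The 6-byte key repeats, so the effective keystream is f5 41 31 cc 8a 00 f5 41 31 cc.
byte 0: 6a ^ f5 = 9f
byte 1: d8 ^ 41 = 99
byte 2: 13 ^ 31 = 22
byte 3: 73 ^ cc = bf
byte 4: 18 ^ 8a = 92
byte 5: 1d ^ 00 = 1d
byte 6: 2c ^ f5 = d9
byte 7: 31 ^ 41 = 70
byte 8: df ^ 31 = ee
byte 9: ff ^ cc = 33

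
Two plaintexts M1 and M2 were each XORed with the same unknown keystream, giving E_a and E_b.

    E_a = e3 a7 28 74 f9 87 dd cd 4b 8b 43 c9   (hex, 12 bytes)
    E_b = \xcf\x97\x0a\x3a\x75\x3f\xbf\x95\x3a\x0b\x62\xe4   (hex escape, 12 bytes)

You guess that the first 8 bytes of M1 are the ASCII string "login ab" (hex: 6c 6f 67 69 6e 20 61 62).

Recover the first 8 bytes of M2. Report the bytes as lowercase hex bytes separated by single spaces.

40 5f 45 27 e2 98 03 3a

First, E_a ⊕ E_b = (M1 ⊕ K) ⊕ (M2 ⊕ K) = M1 ⊕ M2, so the key drops out. Then M2 = (M1 ⊕ M2) ⊕ M1 over the first 8 bytes.
byte 0: (e3 xor cf) xor 6c = 2c xor 6c = 40
byte 1: (a7 xor 97) xor 6f = 30 xor 6f = 5f
byte 2: (28 xor 0a) xor 67 = 22 xor 67 = 45
byte 3: (74 xor 3a) xor 69 = 4e xor 69 = 27
byte 4: (f9 xor 75) xor 6e = 8c xor 6e = e2
byte 5: (87 xor 3f) xor 20 = b8 xor 20 = 98
byte 6: (dd xor bf) xor 61 = 62 xor 61 = 03
byte 7: (cd xor 95) xor 62 = 58 xor 62 = 3a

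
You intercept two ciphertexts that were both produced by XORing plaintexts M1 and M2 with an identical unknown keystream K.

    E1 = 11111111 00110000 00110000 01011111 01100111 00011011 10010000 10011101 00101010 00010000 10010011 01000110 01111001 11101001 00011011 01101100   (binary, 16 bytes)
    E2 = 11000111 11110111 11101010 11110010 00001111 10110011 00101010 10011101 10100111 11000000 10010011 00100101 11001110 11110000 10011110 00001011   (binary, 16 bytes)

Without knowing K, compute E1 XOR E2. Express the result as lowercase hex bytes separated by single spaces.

38 c7 da ad 68 a8 ba 00 8d d0 00 63 b7 19 85 67

E1 ⊕ E2 = (M1 ⊕ K) ⊕ (M2 ⊕ K) = M1 ⊕ M2 — the shared key cancels under XOR.
byte 0: ff ⊕ c7 = 38
byte 1: 30 ⊕ f7 = c7
byte 2: 30 ⊕ ea = da
byte 3: 5f ⊕ f2 = ad
byte 4: 67 ⊕ 0f = 68
byte 5: 1b ⊕ b3 = a8
byte 6: 90 ⊕ 2a = ba
byte 7: 9d ⊕ 9d = 00
byte 8: 2a ⊕ a7 = 8d
byte 9: 10 ⊕ c0 = d0
byte 10: 93 ⊕ 93 = 00
byte 11: 46 ⊕ 25 = 63
byte 12: 79 ⊕ ce = b7
byte 13: e9 ⊕ f0 = 19
byte 14: 1b ⊕ 9e = 85
byte 15: 6c ⊕ 0b = 67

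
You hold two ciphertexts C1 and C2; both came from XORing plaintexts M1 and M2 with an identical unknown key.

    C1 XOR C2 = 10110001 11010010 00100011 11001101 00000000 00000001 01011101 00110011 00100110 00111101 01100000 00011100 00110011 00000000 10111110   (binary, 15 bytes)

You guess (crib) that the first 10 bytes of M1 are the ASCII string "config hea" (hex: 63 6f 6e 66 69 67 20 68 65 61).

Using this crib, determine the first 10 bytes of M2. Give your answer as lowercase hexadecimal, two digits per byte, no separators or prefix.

Since C1 ⊕ C2 = M1 ⊕ M2, XORing with the guessed M1 bytes yields the corresponding M2 bytes: M2 = (C1 ⊕ C2) ⊕ M1.
byte 0: 177 ⊕  99 = 210
byte 1: 210 ⊕ 111 = 189
byte 2:  35 ⊕ 110 =  77
byte 3: 205 ⊕ 102 = 171
byte 4:   0 ⊕ 105 = 105
byte 5:   1 ⊕ 103 = 102
byte 6:  93 ⊕  32 = 125
byte 7:  51 ⊕ 104 =  91
byte 8:  38 ⊕ 101 =  67
byte 9:  61 ⊕  97 =  92

d2bd4dab69667d5b435c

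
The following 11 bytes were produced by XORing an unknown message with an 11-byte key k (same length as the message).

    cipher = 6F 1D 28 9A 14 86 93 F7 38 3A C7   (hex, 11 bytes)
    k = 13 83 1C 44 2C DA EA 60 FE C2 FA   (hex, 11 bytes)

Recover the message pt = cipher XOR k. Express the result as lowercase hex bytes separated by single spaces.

XOR is its own inverse, so applying the key byte-wise gives the result directly.
01101111 XOR 00010011 = 01111100
00011101 XOR 10000011 = 10011110
00101000 XOR 00011100 = 00110100
10011010 XOR 01000100 = 11011110
00010100 XOR 00101100 = 00111000
10000110 XOR 11011010 = 01011100
10010011 XOR 11101010 = 01111001
11110111 XOR 01100000 = 10010111
00111000 XOR 11111110 = 11000110
00111010 XOR 11000010 = 11111000
11000111 XOR 11111010 = 00111101

7c 9e 34 de 38 5c 79 97 c6 f8 3d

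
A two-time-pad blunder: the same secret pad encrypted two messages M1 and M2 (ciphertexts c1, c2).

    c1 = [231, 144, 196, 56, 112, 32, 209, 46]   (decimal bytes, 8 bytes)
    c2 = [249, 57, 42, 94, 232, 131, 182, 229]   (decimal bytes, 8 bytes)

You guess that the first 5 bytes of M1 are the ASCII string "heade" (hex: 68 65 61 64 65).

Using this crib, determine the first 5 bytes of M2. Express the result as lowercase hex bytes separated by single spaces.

76 cc 8f 02 fd

First, c1 ⊕ c2 = (M1 ⊕ K) ⊕ (M2 ⊕ K) = M1 ⊕ M2, so the key drops out. Then M2 = (M1 ⊕ M2) ⊕ M1 over the first 5 bytes.
byte 0: (e7 XOR f9) XOR 68 = 1e XOR 68 = 76
byte 1: (90 XOR 39) XOR 65 = a9 XOR 65 = cc
byte 2: (c4 XOR 2a) XOR 61 = ee XOR 61 = 8f
byte 3: (38 XOR 5e) XOR 64 = 66 XOR 64 = 02
byte 4: (70 XOR e8) XOR 65 = 98 XOR 65 = fd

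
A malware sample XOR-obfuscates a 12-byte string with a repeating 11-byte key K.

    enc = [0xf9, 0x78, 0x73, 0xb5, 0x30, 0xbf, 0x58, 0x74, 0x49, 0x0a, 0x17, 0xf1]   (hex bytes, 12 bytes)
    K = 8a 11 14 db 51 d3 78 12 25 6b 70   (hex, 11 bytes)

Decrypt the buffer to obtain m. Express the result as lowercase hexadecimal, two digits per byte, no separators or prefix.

7369676e616c20666c61677b

The 11-byte key repeats, so the effective keystream is 8a 11 14 db 51 d3 78 12 25 6b 70 8a.
byte 0: f9 ^ 8a = 73
byte 1: 78 ^ 11 = 69
byte 2: 73 ^ 14 = 67
byte 3: b5 ^ db = 6e
byte 4: 30 ^ 51 = 61
byte 5: bf ^ d3 = 6c
byte 6: 58 ^ 78 = 20
byte 7: 74 ^ 12 = 66
byte 8: 49 ^ 25 = 6c
byte 9: 0a ^ 6b = 61
byte 10: 17 ^ 70 = 67
byte 11: f1 ^ 8a = 7b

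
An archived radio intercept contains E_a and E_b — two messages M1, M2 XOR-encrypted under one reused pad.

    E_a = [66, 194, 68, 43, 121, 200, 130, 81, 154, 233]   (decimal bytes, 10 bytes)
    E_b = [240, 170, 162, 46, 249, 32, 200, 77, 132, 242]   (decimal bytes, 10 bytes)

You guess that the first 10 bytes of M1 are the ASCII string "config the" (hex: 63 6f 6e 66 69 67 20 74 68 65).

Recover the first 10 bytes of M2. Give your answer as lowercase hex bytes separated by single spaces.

First, E_a ⊕ E_b = (M1 ⊕ K) ⊕ (M2 ⊕ K) = M1 ⊕ M2, so the key drops out. Then M2 = (M1 ⊕ M2) ⊕ M1 over the first 10 bytes.
byte 0: (42 ⊕ f0) ⊕ 63 = b2 ⊕ 63 = d1
byte 1: (c2 ⊕ aa) ⊕ 6f = 68 ⊕ 6f = 07
byte 2: (44 ⊕ a2) ⊕ 6e = e6 ⊕ 6e = 88
byte 3: (2b ⊕ 2e) ⊕ 66 = 05 ⊕ 66 = 63
byte 4: (79 ⊕ f9) ⊕ 69 = 80 ⊕ 69 = e9
byte 5: (c8 ⊕ 20) ⊕ 67 = e8 ⊕ 67 = 8f
byte 6: (82 ⊕ c8) ⊕ 20 = 4a ⊕ 20 = 6a
byte 7: (51 ⊕ 4d) ⊕ 74 = 1c ⊕ 74 = 68
byte 8: (9a ⊕ 84) ⊕ 68 = 1e ⊕ 68 = 76
byte 9: (e9 ⊕ f2) ⊕ 65 = 1b ⊕ 65 = 7e

d1 07 88 63 e9 8f 6a 68 76 7e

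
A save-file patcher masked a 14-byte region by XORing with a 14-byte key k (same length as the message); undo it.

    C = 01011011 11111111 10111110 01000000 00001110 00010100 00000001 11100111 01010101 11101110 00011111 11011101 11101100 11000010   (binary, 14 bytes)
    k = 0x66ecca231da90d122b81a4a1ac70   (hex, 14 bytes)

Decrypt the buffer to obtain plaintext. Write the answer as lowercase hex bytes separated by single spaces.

3d 13 74 63 13 bd 0c f5 7e 6f bb 7c 40 b2

5b ^ 66 = 3d
ff ^ ec = 13
be ^ ca = 74
40 ^ 23 = 63
0e ^ 1d = 13
14 ^ a9 = bd
01 ^ 0d = 0c
e7 ^ 12 = f5
55 ^ 2b = 7e
ee ^ 81 = 6f
1f ^ a4 = bb
dd ^ a1 = 7c
ec ^ ac = 40
c2 ^ 70 = b2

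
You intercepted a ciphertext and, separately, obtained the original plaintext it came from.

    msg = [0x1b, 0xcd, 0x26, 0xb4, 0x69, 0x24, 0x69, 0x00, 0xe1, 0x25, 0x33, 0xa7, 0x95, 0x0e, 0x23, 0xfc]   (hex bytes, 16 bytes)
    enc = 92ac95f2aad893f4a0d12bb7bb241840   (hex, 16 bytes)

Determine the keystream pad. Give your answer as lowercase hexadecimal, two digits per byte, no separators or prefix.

8961b346c3fcfaf441f418102e2a3bbc

Since enc = msg ⊕ pad, XORing both sides with msg gives pad = msg ⊕ enc.
00011011 ⊕ 10010010 = 10001001
11001101 ⊕ 10101100 = 01100001
00100110 ⊕ 10010101 = 10110011
10110100 ⊕ 11110010 = 01000110
01101001 ⊕ 10101010 = 11000011
00100100 ⊕ 11011000 = 11111100
01101001 ⊕ 10010011 = 11111010
00000000 ⊕ 11110100 = 11110100
11100001 ⊕ 10100000 = 01000001
00100101 ⊕ 11010001 = 11110100
00110011 ⊕ 00101011 = 00011000
10100111 ⊕ 10110111 = 00010000
10010101 ⊕ 10111011 = 00101110
00001110 ⊕ 00100100 = 00101010
00100011 ⊕ 00011000 = 00111011
11111100 ⊕ 01000000 = 10111100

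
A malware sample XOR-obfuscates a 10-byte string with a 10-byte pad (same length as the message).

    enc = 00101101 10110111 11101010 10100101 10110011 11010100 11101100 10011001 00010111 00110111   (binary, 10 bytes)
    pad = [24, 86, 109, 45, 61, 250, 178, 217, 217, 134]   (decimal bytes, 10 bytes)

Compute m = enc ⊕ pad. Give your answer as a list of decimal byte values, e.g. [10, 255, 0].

[53, 225, 135, 136, 142, 46, 94, 64, 206, 177]

00101101 XOR 00011000 = 00110101
10110111 XOR 01010110 = 11100001
11101010 XOR 01101101 = 10000111
10100101 XOR 00101101 = 10001000
10110011 XOR 00111101 = 10001110
11010100 XOR 11111010 = 00101110
11101100 XOR 10110010 = 01011110
10011001 XOR 11011001 = 01000000
00010111 XOR 11011001 = 11001110
00110111 XOR 10000110 = 10110001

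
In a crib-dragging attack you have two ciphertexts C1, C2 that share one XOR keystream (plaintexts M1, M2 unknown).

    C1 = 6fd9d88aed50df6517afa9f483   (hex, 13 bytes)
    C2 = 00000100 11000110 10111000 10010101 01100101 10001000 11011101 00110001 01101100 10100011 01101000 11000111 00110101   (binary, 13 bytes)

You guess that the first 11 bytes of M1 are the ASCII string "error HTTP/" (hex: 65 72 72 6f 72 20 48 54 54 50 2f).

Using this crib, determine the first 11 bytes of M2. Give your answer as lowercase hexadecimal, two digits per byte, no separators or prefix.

0e6d1270faf84a002f5cee

First, C1 ⊕ C2 = (M1 ⊕ K) ⊕ (M2 ⊕ K) = M1 ⊕ M2, so the key drops out. Then M2 = (M1 ⊕ M2) ⊕ M1 over the first 11 bytes.
byte 0: (6f ^ 04) ^ 65 = 6b ^ 65 = 0e
byte 1: (d9 ^ c6) ^ 72 = 1f ^ 72 = 6d
byte 2: (d8 ^ b8) ^ 72 = 60 ^ 72 = 12
byte 3: (8a ^ 95) ^ 6f = 1f ^ 6f = 70
byte 4: (ed ^ 65) ^ 72 = 88 ^ 72 = fa
byte 5: (50 ^ 88) ^ 20 = d8 ^ 20 = f8
byte 6: (df ^ dd) ^ 48 = 02 ^ 48 = 4a
byte 7: (65 ^ 31) ^ 54 = 54 ^ 54 = 00
byte 8: (17 ^ 6c) ^ 54 = 7b ^ 54 = 2f
byte 9: (af ^ a3) ^ 50 = 0c ^ 50 = 5c
byte 10: (a9 ^ 68) ^ 2f = c1 ^ 2f = ee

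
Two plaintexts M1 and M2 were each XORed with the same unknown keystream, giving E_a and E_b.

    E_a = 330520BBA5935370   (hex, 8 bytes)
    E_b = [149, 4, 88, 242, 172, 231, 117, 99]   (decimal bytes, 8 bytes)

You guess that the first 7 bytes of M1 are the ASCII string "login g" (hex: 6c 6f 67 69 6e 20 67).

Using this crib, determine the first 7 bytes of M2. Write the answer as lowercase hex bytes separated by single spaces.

First, E_a ⊕ E_b = (M1 ⊕ K) ⊕ (M2 ⊕ K) = M1 ⊕ M2, so the key drops out. Then M2 = (M1 ⊕ M2) ⊕ M1 over the first 7 bytes.
byte 0: (33 xor 95) xor 6c = a6 xor 6c = ca
byte 1: (05 xor 04) xor 6f = 01 xor 6f = 6e
byte 2: (20 xor 58) xor 67 = 78 xor 67 = 1f
byte 3: (bb xor f2) xor 69 = 49 xor 69 = 20
byte 4: (a5 xor ac) xor 6e = 09 xor 6e = 67
byte 5: (93 xor e7) xor 20 = 74 xor 20 = 54
byte 6: (53 xor 75) xor 67 = 26 xor 67 = 41

ca 6e 1f 20 67 54 41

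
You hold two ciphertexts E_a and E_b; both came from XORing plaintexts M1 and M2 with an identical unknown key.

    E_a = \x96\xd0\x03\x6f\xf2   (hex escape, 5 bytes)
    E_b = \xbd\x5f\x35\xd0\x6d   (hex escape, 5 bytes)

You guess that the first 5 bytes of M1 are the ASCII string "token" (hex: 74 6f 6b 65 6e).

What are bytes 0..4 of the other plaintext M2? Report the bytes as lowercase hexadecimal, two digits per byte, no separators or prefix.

First, E_a ⊕ E_b = (M1 ⊕ K) ⊕ (M2 ⊕ K) = M1 ⊕ M2, so the key drops out. Then M2 = (M1 ⊕ M2) ⊕ M1 over the first 5 bytes.
byte 0: (96 ⊕ bd) ⊕ 74 = 2b ⊕ 74 = 5f
byte 1: (d0 ⊕ 5f) ⊕ 6f = 8f ⊕ 6f = e0
byte 2: (03 ⊕ 35) ⊕ 6b = 36 ⊕ 6b = 5d
byte 3: (6f ⊕ d0) ⊕ 65 = bf ⊕ 65 = da
byte 4: (f2 ⊕ 6d) ⊕ 6e = 9f ⊕ 6e = f1

5fe05ddaf1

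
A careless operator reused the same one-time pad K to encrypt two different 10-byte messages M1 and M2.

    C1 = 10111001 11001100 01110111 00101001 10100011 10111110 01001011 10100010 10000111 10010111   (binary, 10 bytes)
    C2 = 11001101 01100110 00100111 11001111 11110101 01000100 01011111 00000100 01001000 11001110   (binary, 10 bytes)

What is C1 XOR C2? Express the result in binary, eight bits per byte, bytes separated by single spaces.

C1 ⊕ C2 = (M1 ⊕ K) ⊕ (M2 ⊕ K) = M1 ⊕ M2 — the shared key cancels under XOR.
10111001 ⊕ 11001101 = 01110100
11001100 ⊕ 01100110 = 10101010
01110111 ⊕ 00100111 = 01010000
00101001 ⊕ 11001111 = 11100110
10100011 ⊕ 11110101 = 01010110
10111110 ⊕ 01000100 = 11111010
01001011 ⊕ 01011111 = 00010100
10100010 ⊕ 00000100 = 10100110
10000111 ⊕ 01001000 = 11001111
10010111 ⊕ 11001110 = 01011001

01110100 10101010 01010000 11100110 01010110 11111010 00010100 10100110 11001111 01011001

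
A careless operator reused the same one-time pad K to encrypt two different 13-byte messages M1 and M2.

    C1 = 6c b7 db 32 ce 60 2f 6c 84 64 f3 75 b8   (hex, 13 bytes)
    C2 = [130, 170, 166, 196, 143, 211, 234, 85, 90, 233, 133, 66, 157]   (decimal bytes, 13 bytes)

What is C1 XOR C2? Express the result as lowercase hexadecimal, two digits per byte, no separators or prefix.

ee1d7df641b3c539de8d763725

C1 ⊕ C2 = (M1 ⊕ K) ⊕ (M2 ⊕ K) = M1 ⊕ M2 — the shared key cancels under XOR.
01101100 XOR 10000010 = 11101110
10110111 XOR 10101010 = 00011101
11011011 XOR 10100110 = 01111101
00110010 XOR 11000100 = 11110110
11001110 XOR 10001111 = 01000001
01100000 XOR 11010011 = 10110011
00101111 XOR 11101010 = 11000101
01101100 XOR 01010101 = 00111001
10000100 XOR 01011010 = 11011110
01100100 XOR 11101001 = 10001101
11110011 XOR 10000101 = 01110110
01110101 XOR 01000010 = 00110111
10111000 XOR 10011101 = 00100101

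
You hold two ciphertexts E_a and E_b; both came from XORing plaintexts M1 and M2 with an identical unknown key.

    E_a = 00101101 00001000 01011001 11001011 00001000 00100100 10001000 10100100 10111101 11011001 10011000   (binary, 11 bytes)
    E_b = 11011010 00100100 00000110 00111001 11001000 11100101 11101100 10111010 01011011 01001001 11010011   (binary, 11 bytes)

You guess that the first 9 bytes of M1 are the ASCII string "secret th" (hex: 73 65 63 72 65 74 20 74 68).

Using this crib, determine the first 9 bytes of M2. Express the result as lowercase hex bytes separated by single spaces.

First, E_a ⊕ E_b = (M1 ⊕ K) ⊕ (M2 ⊕ K) = M1 ⊕ M2, so the key drops out. Then M2 = (M1 ⊕ M2) ⊕ M1 over the first 9 bytes.
byte 0: (2d ⊕ da) ⊕ 73 = f7 ⊕ 73 = 84
byte 1: (08 ⊕ 24) ⊕ 65 = 2c ⊕ 65 = 49
byte 2: (59 ⊕ 06) ⊕ 63 = 5f ⊕ 63 = 3c
byte 3: (cb ⊕ 39) ⊕ 72 = f2 ⊕ 72 = 80
byte 4: (08 ⊕ c8) ⊕ 65 = c0 ⊕ 65 = a5
byte 5: (24 ⊕ e5) ⊕ 74 = c1 ⊕ 74 = b5
byte 6: (88 ⊕ ec) ⊕ 20 = 64 ⊕ 20 = 44
byte 7: (a4 ⊕ ba) ⊕ 74 = 1e ⊕ 74 = 6a
byte 8: (bd ⊕ 5b) ⊕ 68 = e6 ⊕ 68 = 8e

84 49 3c 80 a5 b5 44 6a 8e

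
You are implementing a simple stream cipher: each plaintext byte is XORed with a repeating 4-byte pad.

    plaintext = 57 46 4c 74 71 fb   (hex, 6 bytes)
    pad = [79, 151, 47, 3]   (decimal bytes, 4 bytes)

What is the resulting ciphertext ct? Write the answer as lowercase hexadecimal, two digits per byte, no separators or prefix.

The 4-byte key repeats, so the effective keystream is 4f 97 2f 03 4f 97.
byte 0: 57 ^ 4f = 18
byte 1: 46 ^ 97 = d1
byte 2: 4c ^ 2f = 63
byte 3: 74 ^ 03 = 77
byte 4: 71 ^ 4f = 3e
byte 5: fb ^ 97 = 6c

18d163773e6c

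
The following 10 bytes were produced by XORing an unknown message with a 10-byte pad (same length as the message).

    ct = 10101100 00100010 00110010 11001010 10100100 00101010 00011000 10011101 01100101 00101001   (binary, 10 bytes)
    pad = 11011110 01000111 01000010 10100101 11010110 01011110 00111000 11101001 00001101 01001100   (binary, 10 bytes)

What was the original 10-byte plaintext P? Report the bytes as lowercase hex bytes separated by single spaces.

byte 0: ac ^ de = 72
byte 1: 22 ^ 47 = 65
byte 2: 32 ^ 42 = 70
byte 3: ca ^ a5 = 6f
byte 4: a4 ^ d6 = 72
byte 5: 2a ^ 5e = 74
byte 6: 18 ^ 38 = 20
byte 7: 9d ^ e9 = 74
byte 8: 65 ^ 0d = 68
byte 9: 29 ^ 4c = 65

72 65 70 6f 72 74 20 74 68 65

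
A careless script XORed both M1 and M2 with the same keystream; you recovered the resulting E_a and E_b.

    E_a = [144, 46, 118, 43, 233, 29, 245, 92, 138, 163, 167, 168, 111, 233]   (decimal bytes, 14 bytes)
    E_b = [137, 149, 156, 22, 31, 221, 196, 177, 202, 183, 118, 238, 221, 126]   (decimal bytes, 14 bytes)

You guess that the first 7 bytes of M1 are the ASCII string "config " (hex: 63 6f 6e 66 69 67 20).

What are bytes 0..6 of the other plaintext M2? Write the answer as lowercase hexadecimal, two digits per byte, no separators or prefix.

First, E_a ⊕ E_b = (M1 ⊕ K) ⊕ (M2 ⊕ K) = M1 ⊕ M2, so the key drops out. Then M2 = (M1 ⊕ M2) ⊕ M1 over the first 7 bytes.
byte 0: (90 xor 89) xor 63 = 19 xor 63 = 7a
byte 1: (2e xor 95) xor 6f = bb xor 6f = d4
byte 2: (76 xor 9c) xor 6e = ea xor 6e = 84
byte 3: (2b xor 16) xor 66 = 3d xor 66 = 5b
byte 4: (e9 xor 1f) xor 69 = f6 xor 69 = 9f
byte 5: (1d xor dd) xor 67 = c0 xor 67 = a7
byte 6: (f5 xor c4) xor 20 = 31 xor 20 = 11

7ad4845b9fa711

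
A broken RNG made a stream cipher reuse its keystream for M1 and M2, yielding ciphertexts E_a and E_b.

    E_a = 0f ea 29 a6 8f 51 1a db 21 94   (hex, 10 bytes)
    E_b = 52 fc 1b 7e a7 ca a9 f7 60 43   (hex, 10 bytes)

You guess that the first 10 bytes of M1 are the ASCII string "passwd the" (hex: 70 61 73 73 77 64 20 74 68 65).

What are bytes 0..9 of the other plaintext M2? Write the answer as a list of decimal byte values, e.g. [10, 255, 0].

First, E_a ⊕ E_b = (M1 ⊕ K) ⊕ (M2 ⊕ K) = M1 ⊕ M2, so the key drops out. Then M2 = (M1 ⊕ M2) ⊕ M1 over the first 10 bytes.
byte 0: (0f ^ 52) ^ 70 = 5d ^ 70 = 2d
byte 1: (ea ^ fc) ^ 61 = 16 ^ 61 = 77
byte 2: (29 ^ 1b) ^ 73 = 32 ^ 73 = 41
byte 3: (a6 ^ 7e) ^ 73 = d8 ^ 73 = ab
byte 4: (8f ^ a7) ^ 77 = 28 ^ 77 = 5f
byte 5: (51 ^ ca) ^ 64 = 9b ^ 64 = ff
byte 6: (1a ^ a9) ^ 20 = b3 ^ 20 = 93
byte 7: (db ^ f7) ^ 74 = 2c ^ 74 = 58
byte 8: (21 ^ 60) ^ 68 = 41 ^ 68 = 29
byte 9: (94 ^ 43) ^ 65 = d7 ^ 65 = b2

[45, 119, 65, 171, 95, 255, 147, 88, 41, 178]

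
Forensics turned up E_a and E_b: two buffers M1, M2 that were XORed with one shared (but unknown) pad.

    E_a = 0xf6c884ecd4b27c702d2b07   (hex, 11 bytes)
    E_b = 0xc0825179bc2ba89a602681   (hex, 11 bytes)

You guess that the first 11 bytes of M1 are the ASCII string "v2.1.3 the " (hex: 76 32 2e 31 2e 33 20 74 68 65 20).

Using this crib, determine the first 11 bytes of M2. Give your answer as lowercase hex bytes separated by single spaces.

First, E_a ⊕ E_b = (M1 ⊕ K) ⊕ (M2 ⊕ K) = M1 ⊕ M2, so the key drops out. Then M2 = (M1 ⊕ M2) ⊕ M1 over the first 11 bytes.
byte 0: (f6 ⊕ c0) ⊕ 76 = 36 ⊕ 76 = 40
byte 1: (c8 ⊕ 82) ⊕ 32 = 4a ⊕ 32 = 78
byte 2: (84 ⊕ 51) ⊕ 2e = d5 ⊕ 2e = fb
byte 3: (ec ⊕ 79) ⊕ 31 = 95 ⊕ 31 = a4
byte 4: (d4 ⊕ bc) ⊕ 2e = 68 ⊕ 2e = 46
byte 5: (b2 ⊕ 2b) ⊕ 33 = 99 ⊕ 33 = aa
byte 6: (7c ⊕ a8) ⊕ 20 = d4 ⊕ 20 = f4
byte 7: (70 ⊕ 9a) ⊕ 74 = ea ⊕ 74 = 9e
byte 8: (2d ⊕ 60) ⊕ 68 = 4d ⊕ 68 = 25
byte 9: (2b ⊕ 26) ⊕ 65 = 0d ⊕ 65 = 68
byte 10: (07 ⊕ 81) ⊕ 20 = 86 ⊕ 20 = a6

40 78 fb a4 46 aa f4 9e 25 68 a6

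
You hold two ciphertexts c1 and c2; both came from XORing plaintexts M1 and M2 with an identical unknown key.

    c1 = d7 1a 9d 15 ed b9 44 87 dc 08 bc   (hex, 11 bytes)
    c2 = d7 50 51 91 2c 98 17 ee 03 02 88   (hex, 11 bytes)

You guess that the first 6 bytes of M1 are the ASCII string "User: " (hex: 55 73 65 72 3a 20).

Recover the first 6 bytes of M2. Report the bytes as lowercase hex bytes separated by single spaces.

55 39 a9 f6 fb 01

First, c1 ⊕ c2 = (M1 ⊕ K) ⊕ (M2 ⊕ K) = M1 ⊕ M2, so the key drops out. Then M2 = (M1 ⊕ M2) ⊕ M1 over the first 6 bytes.
byte 0: (d7 xor d7) xor 55 = 00 xor 55 = 55
byte 1: (1a xor 50) xor 73 = 4a xor 73 = 39
byte 2: (9d xor 51) xor 65 = cc xor 65 = a9
byte 3: (15 xor 91) xor 72 = 84 xor 72 = f6
byte 4: (ed xor 2c) xor 3a = c1 xor 3a = fb
byte 5: (b9 xor 98) xor 20 = 21 xor 20 = 01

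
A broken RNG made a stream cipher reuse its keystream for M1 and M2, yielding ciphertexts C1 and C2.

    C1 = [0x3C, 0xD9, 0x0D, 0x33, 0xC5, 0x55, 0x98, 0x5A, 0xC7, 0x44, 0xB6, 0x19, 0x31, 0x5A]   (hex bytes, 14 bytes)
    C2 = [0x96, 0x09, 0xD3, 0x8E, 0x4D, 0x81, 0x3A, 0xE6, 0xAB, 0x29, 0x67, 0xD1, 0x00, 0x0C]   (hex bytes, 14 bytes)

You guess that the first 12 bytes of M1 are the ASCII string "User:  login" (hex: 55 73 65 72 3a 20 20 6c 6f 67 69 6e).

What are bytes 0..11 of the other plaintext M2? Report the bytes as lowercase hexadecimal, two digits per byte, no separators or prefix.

ffa3bbcfb2f482d0030ab8a6

First, C1 ⊕ C2 = (M1 ⊕ K) ⊕ (M2 ⊕ K) = M1 ⊕ M2, so the key drops out. Then M2 = (M1 ⊕ M2) ⊕ M1 over the first 12 bytes.
byte 0: (3c ^ 96) ^ 55 = aa ^ 55 = ff
byte 1: (d9 ^ 09) ^ 73 = d0 ^ 73 = a3
byte 2: (0d ^ d3) ^ 65 = de ^ 65 = bb
byte 3: (33 ^ 8e) ^ 72 = bd ^ 72 = cf
byte 4: (c5 ^ 4d) ^ 3a = 88 ^ 3a = b2
byte 5: (55 ^ 81) ^ 20 = d4 ^ 20 = f4
byte 6: (98 ^ 3a) ^ 20 = a2 ^ 20 = 82
byte 7: (5a ^ e6) ^ 6c = bc ^ 6c = d0
byte 8: (c7 ^ ab) ^ 6f = 6c ^ 6f = 03
byte 9: (44 ^ 29) ^ 67 = 6d ^ 67 = 0a
byte 10: (b6 ^ 67) ^ 69 = d1 ^ 69 = b8
byte 11: (19 ^ d1) ^ 6e = c8 ^ 6e = a6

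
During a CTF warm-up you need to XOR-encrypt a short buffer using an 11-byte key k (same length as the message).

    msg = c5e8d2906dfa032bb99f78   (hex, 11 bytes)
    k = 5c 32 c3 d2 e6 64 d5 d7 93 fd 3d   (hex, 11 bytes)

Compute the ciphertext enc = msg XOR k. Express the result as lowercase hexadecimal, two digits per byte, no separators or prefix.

99da11428b9ed6fc2a6245

XOR is its own inverse, so applying the key byte-wise gives the result directly.
11000101 xor 01011100 = 10011001
11101000 xor 00110010 = 11011010
11010010 xor 11000011 = 00010001
10010000 xor 11010010 = 01000010
01101101 xor 11100110 = 10001011
11111010 xor 01100100 = 10011110
00000011 xor 11010101 = 11010110
00101011 xor 11010111 = 11111100
10111001 xor 10010011 = 00101010
10011111 xor 11111101 = 01100010
01111000 xor 00111101 = 01000101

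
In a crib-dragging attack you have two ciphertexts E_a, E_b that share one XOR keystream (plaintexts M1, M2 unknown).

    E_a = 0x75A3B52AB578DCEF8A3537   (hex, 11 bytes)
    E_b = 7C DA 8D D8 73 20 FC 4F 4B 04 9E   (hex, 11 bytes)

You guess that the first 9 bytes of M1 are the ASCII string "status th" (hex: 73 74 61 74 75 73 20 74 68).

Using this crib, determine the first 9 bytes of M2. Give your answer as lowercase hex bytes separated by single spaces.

7a 0d 59 86 b3 2b 00 d4 a9

First, E_a ⊕ E_b = (M1 ⊕ K) ⊕ (M2 ⊕ K) = M1 ⊕ M2, so the key drops out. Then M2 = (M1 ⊕ M2) ⊕ M1 over the first 9 bytes.
byte 0: (75 XOR 7c) XOR 73 = 09 XOR 73 = 7a
byte 1: (a3 XOR da) XOR 74 = 79 XOR 74 = 0d
byte 2: (b5 XOR 8d) XOR 61 = 38 XOR 61 = 59
byte 3: (2a XOR d8) XOR 74 = f2 XOR 74 = 86
byte 4: (b5 XOR 73) XOR 75 = c6 XOR 75 = b3
byte 5: (78 XOR 20) XOR 73 = 58 XOR 73 = 2b
byte 6: (dc XOR fc) XOR 20 = 20 XOR 20 = 00
byte 7: (ef XOR 4f) XOR 74 = a0 XOR 74 = d4
byte 8: (8a XOR 4b) XOR 68 = c1 XOR 68 = a9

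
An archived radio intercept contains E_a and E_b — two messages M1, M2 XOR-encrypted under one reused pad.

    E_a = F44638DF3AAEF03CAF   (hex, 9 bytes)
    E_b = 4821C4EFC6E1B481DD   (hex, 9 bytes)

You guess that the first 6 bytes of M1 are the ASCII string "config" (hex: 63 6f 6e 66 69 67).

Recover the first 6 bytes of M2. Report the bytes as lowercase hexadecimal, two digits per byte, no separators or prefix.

df0892569528

First, E_a ⊕ E_b = (M1 ⊕ K) ⊕ (M2 ⊕ K) = M1 ⊕ M2, so the key drops out. Then M2 = (M1 ⊕ M2) ⊕ M1 over the first 6 bytes.
byte 0: (f4 ⊕ 48) ⊕ 63 = bc ⊕ 63 = df
byte 1: (46 ⊕ 21) ⊕ 6f = 67 ⊕ 6f = 08
byte 2: (38 ⊕ c4) ⊕ 6e = fc ⊕ 6e = 92
byte 3: (df ⊕ ef) ⊕ 66 = 30 ⊕ 66 = 56
byte 4: (3a ⊕ c6) ⊕ 69 = fc ⊕ 69 = 95
byte 5: (ae ⊕ e1) ⊕ 67 = 4f ⊕ 67 = 28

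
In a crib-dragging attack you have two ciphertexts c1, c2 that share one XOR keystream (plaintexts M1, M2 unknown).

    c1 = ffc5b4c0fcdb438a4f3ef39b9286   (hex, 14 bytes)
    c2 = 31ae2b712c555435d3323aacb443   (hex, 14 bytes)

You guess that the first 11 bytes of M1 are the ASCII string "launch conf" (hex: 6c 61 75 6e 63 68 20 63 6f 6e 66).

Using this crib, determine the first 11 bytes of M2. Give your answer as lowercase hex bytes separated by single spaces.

a2 0a ea df b3 e6 37 dc f3 62 af

First, c1 ⊕ c2 = (M1 ⊕ K) ⊕ (M2 ⊕ K) = M1 ⊕ M2, so the key drops out. Then M2 = (M1 ⊕ M2) ⊕ M1 over the first 11 bytes.
byte 0: (ff ^ 31) ^ 6c = ce ^ 6c = a2
byte 1: (c5 ^ ae) ^ 61 = 6b ^ 61 = 0a
byte 2: (b4 ^ 2b) ^ 75 = 9f ^ 75 = ea
byte 3: (c0 ^ 71) ^ 6e = b1 ^ 6e = df
byte 4: (fc ^ 2c) ^ 63 = d0 ^ 63 = b3
byte 5: (db ^ 55) ^ 68 = 8e ^ 68 = e6
byte 6: (43 ^ 54) ^ 20 = 17 ^ 20 = 37
byte 7: (8a ^ 35) ^ 63 = bf ^ 63 = dc
byte 8: (4f ^ d3) ^ 6f = 9c ^ 6f = f3
byte 9: (3e ^ 32) ^ 6e = 0c ^ 6e = 62
byte 10: (f3 ^ 3a) ^ 66 = c9 ^ 66 = af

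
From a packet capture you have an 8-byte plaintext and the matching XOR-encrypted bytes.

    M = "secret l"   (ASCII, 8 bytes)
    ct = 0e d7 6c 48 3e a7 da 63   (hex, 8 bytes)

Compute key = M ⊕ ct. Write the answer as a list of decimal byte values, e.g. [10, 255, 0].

[125, 178, 15, 58, 91, 211, 250, 15]

Since ct = M ⊕ key, XORing both sides with M gives key = M ⊕ ct.
115 ⊕  14 = 125
101 ⊕ 215 = 178
 99 ⊕ 108 =  15
114 ⊕  72 =  58
101 ⊕  62 =  91
116 ⊕ 167 = 211
 32 ⊕ 218 = 250
108 ⊕  99 =  15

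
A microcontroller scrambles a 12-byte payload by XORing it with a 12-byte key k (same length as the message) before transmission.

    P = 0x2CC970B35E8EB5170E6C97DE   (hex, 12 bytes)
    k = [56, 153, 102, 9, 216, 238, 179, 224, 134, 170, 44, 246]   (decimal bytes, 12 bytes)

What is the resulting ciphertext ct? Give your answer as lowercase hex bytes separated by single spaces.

14 50 16 ba 86 60 06 f7 88 c6 bb 28

byte 0: 2c ⊕ 38 = 14
byte 1: c9 ⊕ 99 = 50
byte 2: 70 ⊕ 66 = 16
byte 3: b3 ⊕ 09 = ba
byte 4: 5e ⊕ d8 = 86
byte 5: 8e ⊕ ee = 60
byte 6: b5 ⊕ b3 = 06
byte 7: 17 ⊕ e0 = f7
byte 8: 0e ⊕ 86 = 88
byte 9: 6c ⊕ aa = c6
byte 10: 97 ⊕ 2c = bb
byte 11: de ⊕ f6 = 28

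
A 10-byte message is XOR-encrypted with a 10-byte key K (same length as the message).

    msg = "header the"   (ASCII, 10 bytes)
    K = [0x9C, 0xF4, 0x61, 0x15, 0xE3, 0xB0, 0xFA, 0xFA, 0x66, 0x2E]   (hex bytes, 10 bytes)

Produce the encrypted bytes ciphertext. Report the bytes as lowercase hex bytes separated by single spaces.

68 XOR 9c = f4
65 XOR f4 = 91
61 XOR 61 = 00
64 XOR 15 = 71
65 XOR e3 = 86
72 XOR b0 = c2
20 XOR fa = da
74 XOR fa = 8e
68 XOR 66 = 0e
65 XOR 2e = 4b

f4 91 00 71 86 c2 da 8e 0e 4b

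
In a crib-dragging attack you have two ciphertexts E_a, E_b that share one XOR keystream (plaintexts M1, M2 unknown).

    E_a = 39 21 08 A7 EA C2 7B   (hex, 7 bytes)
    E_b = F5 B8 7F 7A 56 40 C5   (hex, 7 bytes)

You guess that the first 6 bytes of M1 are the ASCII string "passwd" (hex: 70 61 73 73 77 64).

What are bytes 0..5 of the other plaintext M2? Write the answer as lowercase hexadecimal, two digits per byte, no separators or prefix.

First, E_a ⊕ E_b = (M1 ⊕ K) ⊕ (M2 ⊕ K) = M1 ⊕ M2, so the key drops out. Then M2 = (M1 ⊕ M2) ⊕ M1 over the first 6 bytes.
byte 0: (39 XOR f5) XOR 70 = cc XOR 70 = bc
byte 1: (21 XOR b8) XOR 61 = 99 XOR 61 = f8
byte 2: (08 XOR 7f) XOR 73 = 77 XOR 73 = 04
byte 3: (a7 XOR 7a) XOR 73 = dd XOR 73 = ae
byte 4: (ea XOR 56) XOR 77 = bc XOR 77 = cb
byte 5: (c2 XOR 40) XOR 64 = 82 XOR 64 = e6

bcf804aecbe6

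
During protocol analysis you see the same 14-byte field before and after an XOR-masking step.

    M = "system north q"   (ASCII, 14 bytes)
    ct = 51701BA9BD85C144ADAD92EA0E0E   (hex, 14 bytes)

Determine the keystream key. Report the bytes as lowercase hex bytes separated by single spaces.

22 09 68 dd d8 e8 e1 2a c2 df e6 82 2e 7f

Since ct = M ⊕ key, XORing both sides with M gives key = M ⊕ ct.
115 ⊕  81 =  34
121 ⊕ 112 =   9
115 ⊕  27 = 104
116 ⊕ 169 = 221
101 ⊕ 189 = 216
109 ⊕ 133 = 232
 32 ⊕ 193 = 225
110 ⊕  68 =  42
111 ⊕ 173 = 194
114 ⊕ 173 = 223
116 ⊕ 146 = 230
104 ⊕ 234 = 130
 32 ⊕  14 =  46
113 ⊕  14 = 127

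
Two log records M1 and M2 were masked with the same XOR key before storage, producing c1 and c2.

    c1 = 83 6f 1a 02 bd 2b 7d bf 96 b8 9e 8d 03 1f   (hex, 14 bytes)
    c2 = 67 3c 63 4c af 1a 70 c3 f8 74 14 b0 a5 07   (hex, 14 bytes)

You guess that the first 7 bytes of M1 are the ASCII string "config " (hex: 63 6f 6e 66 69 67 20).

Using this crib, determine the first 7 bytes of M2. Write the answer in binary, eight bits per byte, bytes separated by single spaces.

10000111 00111100 00010111 00101000 01111011 01010110 00101101

First, c1 ⊕ c2 = (M1 ⊕ K) ⊕ (M2 ⊕ K) = M1 ⊕ M2, so the key drops out. Then M2 = (M1 ⊕ M2) ⊕ M1 over the first 7 bytes.
byte 0: (83 ^ 67) ^ 63 = e4 ^ 63 = 87
byte 1: (6f ^ 3c) ^ 6f = 53 ^ 6f = 3c
byte 2: (1a ^ 63) ^ 6e = 79 ^ 6e = 17
byte 3: (02 ^ 4c) ^ 66 = 4e ^ 66 = 28
byte 4: (bd ^ af) ^ 69 = 12 ^ 69 = 7b
byte 5: (2b ^ 1a) ^ 67 = 31 ^ 67 = 56
byte 6: (7d ^ 70) ^ 20 = 0d ^ 20 = 2d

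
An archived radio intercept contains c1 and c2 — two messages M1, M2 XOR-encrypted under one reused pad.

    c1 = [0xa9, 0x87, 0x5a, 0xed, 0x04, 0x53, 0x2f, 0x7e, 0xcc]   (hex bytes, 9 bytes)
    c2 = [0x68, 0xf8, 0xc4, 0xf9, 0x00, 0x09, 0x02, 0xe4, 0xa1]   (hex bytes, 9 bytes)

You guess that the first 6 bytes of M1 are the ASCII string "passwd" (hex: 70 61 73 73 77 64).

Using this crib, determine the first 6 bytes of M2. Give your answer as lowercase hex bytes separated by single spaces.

First, c1 ⊕ c2 = (M1 ⊕ K) ⊕ (M2 ⊕ K) = M1 ⊕ M2, so the key drops out. Then M2 = (M1 ⊕ M2) ⊕ M1 over the first 6 bytes.
byte 0: (a9 ^ 68) ^ 70 = c1 ^ 70 = b1
byte 1: (87 ^ f8) ^ 61 = 7f ^ 61 = 1e
byte 2: (5a ^ c4) ^ 73 = 9e ^ 73 = ed
byte 3: (ed ^ f9) ^ 73 = 14 ^ 73 = 67
byte 4: (04 ^ 00) ^ 77 = 04 ^ 77 = 73
byte 5: (53 ^ 09) ^ 64 = 5a ^ 64 = 3e

b1 1e ed 67 73 3e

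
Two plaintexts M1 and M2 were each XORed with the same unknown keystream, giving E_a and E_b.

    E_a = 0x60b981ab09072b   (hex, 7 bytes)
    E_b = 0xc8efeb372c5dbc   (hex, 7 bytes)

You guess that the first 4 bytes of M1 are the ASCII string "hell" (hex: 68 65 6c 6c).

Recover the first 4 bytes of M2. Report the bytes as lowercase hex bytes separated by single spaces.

c0 33 06 f0

First, E_a ⊕ E_b = (M1 ⊕ K) ⊕ (M2 ⊕ K) = M1 ⊕ M2, so the key drops out. Then M2 = (M1 ⊕ M2) ⊕ M1 over the first 4 bytes.
byte 0: (60 ⊕ c8) ⊕ 68 = a8 ⊕ 68 = c0
byte 1: (b9 ⊕ ef) ⊕ 65 = 56 ⊕ 65 = 33
byte 2: (81 ⊕ eb) ⊕ 6c = 6a ⊕ 6c = 06
byte 3: (ab ⊕ 37) ⊕ 6c = 9c ⊕ 6c = f0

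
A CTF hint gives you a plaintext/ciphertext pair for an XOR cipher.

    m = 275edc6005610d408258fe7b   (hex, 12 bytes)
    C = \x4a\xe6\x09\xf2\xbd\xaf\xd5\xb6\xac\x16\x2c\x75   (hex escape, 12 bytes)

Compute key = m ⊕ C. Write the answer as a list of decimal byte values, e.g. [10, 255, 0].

[109, 184, 213, 146, 184, 206, 216, 246, 46, 78, 210, 14]

Since C = m ⊕ key, XORing both sides with m gives key = m ⊕ C.
27 ⊕ 4a = 6d
5e ⊕ e6 = b8
dc ⊕ 09 = d5
60 ⊕ f2 = 92
05 ⊕ bd = b8
61 ⊕ af = ce
0d ⊕ d5 = d8
40 ⊕ b6 = f6
82 ⊕ ac = 2e
58 ⊕ 16 = 4e
fe ⊕ 2c = d2
7b ⊕ 75 = 0e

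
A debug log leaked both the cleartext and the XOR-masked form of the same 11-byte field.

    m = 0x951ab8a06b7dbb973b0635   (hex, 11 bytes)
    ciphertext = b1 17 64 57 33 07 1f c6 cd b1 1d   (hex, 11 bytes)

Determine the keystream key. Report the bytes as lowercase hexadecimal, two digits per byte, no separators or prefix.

Since ciphertext = m ⊕ key, XORing both sides with m gives key = m ⊕ ciphertext.
byte 0: 149 xor 177 =  36
byte 1:  26 xor  23 =  13
byte 2: 184 xor 100 = 220
byte 3: 160 xor  87 = 247
byte 4: 107 xor  51 =  88
byte 5: 125 xor   7 = 122
byte 6: 187 xor  31 = 164
byte 7: 151 xor 198 =  81
byte 8:  59 xor 205 = 246
byte 9:   6 xor 177 = 183
byte 10:  53 xor  29 =  40

240ddcf7587aa451f6b728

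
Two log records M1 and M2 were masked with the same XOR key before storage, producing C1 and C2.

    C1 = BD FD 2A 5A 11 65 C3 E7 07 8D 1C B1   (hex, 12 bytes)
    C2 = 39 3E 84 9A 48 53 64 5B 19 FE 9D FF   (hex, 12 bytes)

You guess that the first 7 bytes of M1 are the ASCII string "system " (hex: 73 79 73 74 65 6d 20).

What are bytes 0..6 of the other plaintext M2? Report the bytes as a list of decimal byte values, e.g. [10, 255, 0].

First, C1 ⊕ C2 = (M1 ⊕ K) ⊕ (M2 ⊕ K) = M1 ⊕ M2, so the key drops out. Then M2 = (M1 ⊕ M2) ⊕ M1 over the first 7 bytes.
byte 0: (bd ⊕ 39) ⊕ 73 = 84 ⊕ 73 = f7
byte 1: (fd ⊕ 3e) ⊕ 79 = c3 ⊕ 79 = ba
byte 2: (2a ⊕ 84) ⊕ 73 = ae ⊕ 73 = dd
byte 3: (5a ⊕ 9a) ⊕ 74 = c0 ⊕ 74 = b4
byte 4: (11 ⊕ 48) ⊕ 65 = 59 ⊕ 65 = 3c
byte 5: (65 ⊕ 53) ⊕ 6d = 36 ⊕ 6d = 5b
byte 6: (c3 ⊕ 64) ⊕ 20 = a7 ⊕ 20 = 87

[247, 186, 221, 180, 60, 91, 135]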